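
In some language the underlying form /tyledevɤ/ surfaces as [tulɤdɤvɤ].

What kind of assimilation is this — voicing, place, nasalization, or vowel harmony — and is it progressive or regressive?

/y/→[u] /e/→[ɤ] /e/→[ɤ].
Vowels agree with the last vowel, so the harmony is regressive.

vowel harmony, regressive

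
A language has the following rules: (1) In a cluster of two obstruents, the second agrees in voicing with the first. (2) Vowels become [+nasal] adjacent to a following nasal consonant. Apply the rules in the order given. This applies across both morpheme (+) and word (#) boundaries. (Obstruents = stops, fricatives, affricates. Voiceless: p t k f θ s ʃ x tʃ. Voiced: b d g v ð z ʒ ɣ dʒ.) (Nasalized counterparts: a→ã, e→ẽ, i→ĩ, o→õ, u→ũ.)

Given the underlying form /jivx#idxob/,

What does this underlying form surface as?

[jivɣ#idɣob]

Rule 1: /x/ after /v/ (voiced) → [ɣ]
Rule 1: /x/ after /d/ (voiced) → [ɣ]
After rule 1: jivɣ#idɣob
Rule 2: no segment meets the rule's conditions; no change.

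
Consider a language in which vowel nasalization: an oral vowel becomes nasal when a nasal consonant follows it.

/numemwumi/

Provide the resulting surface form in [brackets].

/u/ before nasal /m/ → [ũ]
/e/ before nasal /m/ → [ẽ]
/u/ before nasal /m/ → [ũ]

[nũmẽmwũmi]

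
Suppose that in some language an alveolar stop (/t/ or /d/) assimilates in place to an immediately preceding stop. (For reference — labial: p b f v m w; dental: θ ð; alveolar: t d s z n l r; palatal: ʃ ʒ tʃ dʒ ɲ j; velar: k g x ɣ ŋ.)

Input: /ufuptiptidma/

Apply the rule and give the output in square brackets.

[ufuppippidma]

/t/ after /p/ (labial) → [p]
/t/ after /p/ (labial) → [p]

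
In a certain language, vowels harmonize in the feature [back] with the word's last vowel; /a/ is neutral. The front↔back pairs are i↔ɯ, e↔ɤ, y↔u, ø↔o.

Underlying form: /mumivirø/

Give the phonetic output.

[mymivirø]

/u/ harmonizes with /ø/ ([-back]) → [y]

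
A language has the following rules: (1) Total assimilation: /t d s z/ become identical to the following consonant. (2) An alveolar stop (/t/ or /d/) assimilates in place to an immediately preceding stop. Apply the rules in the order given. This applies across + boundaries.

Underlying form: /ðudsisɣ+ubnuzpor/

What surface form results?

Rule 1: /d/ before /s/ → [s] (total assimilation)
Rule 1: /s/ before /ɣ/ → [ɣ] (total assimilation)
Rule 1: /z/ before /p/ → [p] (total assimilation)
After rule 1: ðussiɣɣ+ubnuppor
Rule 2: no segment meets the rule's conditions; no change.

[ðussiɣɣ+ubnuppor]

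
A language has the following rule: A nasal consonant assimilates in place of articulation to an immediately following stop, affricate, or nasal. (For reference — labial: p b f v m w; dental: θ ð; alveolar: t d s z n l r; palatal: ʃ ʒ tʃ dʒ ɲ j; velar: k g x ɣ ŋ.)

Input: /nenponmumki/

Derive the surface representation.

[nempommuŋki]

/n/ before /p/ (labial) → [m]
/n/ before /m/ (labial) → [m]
/m/ before /k/ (velar) → [ŋ]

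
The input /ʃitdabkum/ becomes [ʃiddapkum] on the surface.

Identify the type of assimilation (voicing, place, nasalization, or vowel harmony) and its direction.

/t/→[d] /b/→[p].
Each target copies a feature from the following segment, so the direction is regressive.

voicing assimilation, regressive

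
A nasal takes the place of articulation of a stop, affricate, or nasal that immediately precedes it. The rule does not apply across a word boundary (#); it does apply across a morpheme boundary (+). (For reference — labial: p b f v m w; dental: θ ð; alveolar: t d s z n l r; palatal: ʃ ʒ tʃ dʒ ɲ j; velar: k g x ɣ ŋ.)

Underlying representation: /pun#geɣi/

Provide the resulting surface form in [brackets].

no segment meets the rule's conditions; no change.

[pun#geɣi]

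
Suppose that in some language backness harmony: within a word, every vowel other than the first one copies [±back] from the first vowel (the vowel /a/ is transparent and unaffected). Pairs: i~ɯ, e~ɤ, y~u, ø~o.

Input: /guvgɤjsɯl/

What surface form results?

no segment meets the rule's conditions; no change.

[guvgɤjsɯl]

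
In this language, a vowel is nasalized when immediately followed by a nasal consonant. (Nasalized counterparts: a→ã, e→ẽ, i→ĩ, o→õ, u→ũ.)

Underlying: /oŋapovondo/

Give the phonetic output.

/o/ before nasal /ŋ/ → [õ]
/o/ before nasal /n/ → [õ]

[õŋapovõndo]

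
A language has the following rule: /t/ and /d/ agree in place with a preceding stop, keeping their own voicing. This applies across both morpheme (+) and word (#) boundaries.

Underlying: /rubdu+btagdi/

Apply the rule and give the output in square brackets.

[rubbu+bpaggi]

/d/ after /b/ (labial) → [b]
/t/ after /b/ (labial) → [p]
/d/ after /g/ (velar) → [g]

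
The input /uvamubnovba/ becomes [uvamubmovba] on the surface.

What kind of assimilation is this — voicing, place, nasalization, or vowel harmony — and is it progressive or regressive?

place assimilation, progressive

/n/→[m].
Each target copies a feature from the preceding segment, so the direction is progressive.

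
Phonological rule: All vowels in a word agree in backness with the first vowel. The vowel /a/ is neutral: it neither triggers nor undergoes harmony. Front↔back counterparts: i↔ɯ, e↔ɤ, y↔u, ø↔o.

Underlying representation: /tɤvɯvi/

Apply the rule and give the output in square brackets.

/i/ harmonizes with /ɤ/ ([+back]) → [ɯ]

[tɤvɯvɯ]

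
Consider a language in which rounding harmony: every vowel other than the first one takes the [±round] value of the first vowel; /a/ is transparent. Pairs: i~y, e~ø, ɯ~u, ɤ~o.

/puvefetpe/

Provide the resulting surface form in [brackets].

/e/ harmonizes with /u/ ([+round]) → [ø]
/e/ harmonizes with /u/ ([+round]) → [ø]
/e/ harmonizes with /u/ ([+round]) → [ø]

[puvøføtpø]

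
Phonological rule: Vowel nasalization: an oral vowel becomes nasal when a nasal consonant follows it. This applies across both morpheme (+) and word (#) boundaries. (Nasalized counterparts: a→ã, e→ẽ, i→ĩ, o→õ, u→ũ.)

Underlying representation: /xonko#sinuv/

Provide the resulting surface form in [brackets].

[xõnko#sĩnuv]

/o/ before nasal /n/ → [õ]
/i/ before nasal /n/ → [ĩ]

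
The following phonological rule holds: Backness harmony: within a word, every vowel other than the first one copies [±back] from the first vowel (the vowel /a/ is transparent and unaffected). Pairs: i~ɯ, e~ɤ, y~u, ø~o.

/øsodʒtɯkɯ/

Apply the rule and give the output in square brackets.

[øsødʒtiki]

/o/ harmonizes with /ø/ ([-back]) → [ø]
/ɯ/ harmonizes with /ø/ ([-back]) → [i]
/ɯ/ harmonizes with /ø/ ([-back]) → [i]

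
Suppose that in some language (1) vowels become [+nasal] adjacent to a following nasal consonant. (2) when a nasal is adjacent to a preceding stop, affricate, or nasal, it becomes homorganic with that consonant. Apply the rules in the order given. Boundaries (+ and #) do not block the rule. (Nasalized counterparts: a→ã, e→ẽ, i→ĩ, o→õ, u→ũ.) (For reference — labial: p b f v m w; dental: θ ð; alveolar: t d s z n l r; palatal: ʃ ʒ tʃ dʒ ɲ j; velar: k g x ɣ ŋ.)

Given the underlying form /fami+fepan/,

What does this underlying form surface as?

Rule 1: /a/ before nasal /m/ → [ã]
Rule 1: /a/ before nasal /n/ → [ã]
After rule 1: fãmi+fepãn
Rule 2: no segment meets the rule's conditions; no change.

[fãmi+fepãn]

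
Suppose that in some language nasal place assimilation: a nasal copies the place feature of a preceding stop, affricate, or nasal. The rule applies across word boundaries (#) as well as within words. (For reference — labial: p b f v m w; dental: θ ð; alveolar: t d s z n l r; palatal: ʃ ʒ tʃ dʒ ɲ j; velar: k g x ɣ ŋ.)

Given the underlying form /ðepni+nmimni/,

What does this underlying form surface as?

/n/ after /p/ (labial) → [m]
/m/ after /n/ (alveolar) → [n]
/n/ after /m/ (labial) → [m]

[ðepmi+nnimmi]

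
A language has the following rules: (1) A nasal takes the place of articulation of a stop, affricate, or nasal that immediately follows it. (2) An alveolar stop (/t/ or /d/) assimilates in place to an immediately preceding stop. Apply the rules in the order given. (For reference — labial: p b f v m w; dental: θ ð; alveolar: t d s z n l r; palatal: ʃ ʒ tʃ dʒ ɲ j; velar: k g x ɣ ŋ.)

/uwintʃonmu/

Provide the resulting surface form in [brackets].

[uwiɲtʃommu]

Rule 1: /n/ before /tʃ/ (palatal) → [ɲ]
Rule 1: /n/ before /m/ (labial) → [m]
After rule 1: uwiɲtʃommu
Rule 2: no segment meets the rule's conditions; no change.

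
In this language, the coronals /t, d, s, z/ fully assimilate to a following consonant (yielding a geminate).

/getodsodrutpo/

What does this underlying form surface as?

[getossorruppo]

/d/ before /s/ → [s] (total assimilation)
/d/ before /r/ → [r] (total assimilation)
/t/ before /p/ → [p] (total assimilation)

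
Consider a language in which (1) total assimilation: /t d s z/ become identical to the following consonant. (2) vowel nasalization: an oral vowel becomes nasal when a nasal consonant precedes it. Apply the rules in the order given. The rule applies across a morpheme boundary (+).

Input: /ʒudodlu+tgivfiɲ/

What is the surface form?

[ʒudollu+ggivfiɲ]

Rule 1: /d/ before /l/ → [l] (total assimilation)
Rule 1: /t/ before /g/ → [g] (total assimilation)
After rule 1: ʒudollu+ggivfiɲ
Rule 2: no segment meets the rule's conditions; no change.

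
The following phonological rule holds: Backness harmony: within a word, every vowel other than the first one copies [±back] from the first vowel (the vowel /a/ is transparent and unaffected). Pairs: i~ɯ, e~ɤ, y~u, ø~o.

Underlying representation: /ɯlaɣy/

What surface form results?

/y/ harmonizes with /ɯ/ ([+back]) → [u]

[ɯlaɣu]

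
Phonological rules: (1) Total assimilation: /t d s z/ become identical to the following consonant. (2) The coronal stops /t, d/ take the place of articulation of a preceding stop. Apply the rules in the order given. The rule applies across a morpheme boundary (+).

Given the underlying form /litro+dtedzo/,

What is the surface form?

[lirro+ttezzo]

Rule 1: /t/ before /r/ → [r] (total assimilation)
Rule 1: /d/ before /t/ → [t] (total assimilation)
Rule 1: /d/ before /z/ → [z] (total assimilation)
After rule 1: lirro+ttezzo
Rule 2: no segment meets the rule's conditions; no change.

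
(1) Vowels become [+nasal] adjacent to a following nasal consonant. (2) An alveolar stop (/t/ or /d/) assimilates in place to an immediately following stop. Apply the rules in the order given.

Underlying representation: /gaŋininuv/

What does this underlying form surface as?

Rule 1: /a/ before nasal /ŋ/ → [ã]
Rule 1: /i/ before nasal /n/ → [ĩ]
Rule 1: /i/ before nasal /n/ → [ĩ]
After rule 1: gãŋĩnĩnuv
Rule 2: no segment meets the rule's conditions; no change.

[gãŋĩnĩnuv]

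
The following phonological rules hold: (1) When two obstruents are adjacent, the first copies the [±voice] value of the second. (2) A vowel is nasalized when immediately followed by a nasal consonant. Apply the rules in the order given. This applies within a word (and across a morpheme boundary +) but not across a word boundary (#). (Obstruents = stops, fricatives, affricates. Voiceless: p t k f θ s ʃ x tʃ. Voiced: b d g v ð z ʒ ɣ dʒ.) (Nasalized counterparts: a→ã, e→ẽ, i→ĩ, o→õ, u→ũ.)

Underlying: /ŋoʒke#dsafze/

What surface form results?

Rule 1: /ʒ/ before /k/ (voiceless) → [ʃ]
Rule 1: /d/ before /s/ (voiceless) → [t]
Rule 1: /f/ before /z/ (voiced) → [v]
After rule 1: ŋoʃke#tsavze
Rule 2: no segment meets the rule's conditions; no change.

[ŋoʃke#tsavze]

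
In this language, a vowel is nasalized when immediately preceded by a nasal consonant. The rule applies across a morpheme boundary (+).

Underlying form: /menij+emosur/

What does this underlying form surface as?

[mẽnĩj+emõsur]

/e/ after nasal /m/ → [ẽ]
/i/ after nasal /n/ → [ĩ]
/o/ after nasal /m/ → [õ]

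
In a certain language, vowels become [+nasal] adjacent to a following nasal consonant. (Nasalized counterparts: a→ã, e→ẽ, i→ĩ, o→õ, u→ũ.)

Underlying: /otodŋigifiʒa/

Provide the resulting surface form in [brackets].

[otodŋigifiʒa]

no segment meets the rule's conditions; no change.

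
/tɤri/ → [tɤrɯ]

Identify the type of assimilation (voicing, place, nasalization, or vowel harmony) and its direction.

vowel harmony, progressive

/i/→[ɯ].
Vowels agree with the first vowel, so the harmony is progressive.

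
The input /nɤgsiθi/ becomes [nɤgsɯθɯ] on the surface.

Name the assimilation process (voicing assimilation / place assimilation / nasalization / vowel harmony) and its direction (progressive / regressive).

/i/→[ɯ] /i/→[ɯ].
Vowels agree with the first vowel, so the harmony is progressive.

vowel harmony, progressive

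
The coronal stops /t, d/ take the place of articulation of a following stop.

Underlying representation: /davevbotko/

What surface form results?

/t/ before /k/ (velar) → [k]

[davevbokko]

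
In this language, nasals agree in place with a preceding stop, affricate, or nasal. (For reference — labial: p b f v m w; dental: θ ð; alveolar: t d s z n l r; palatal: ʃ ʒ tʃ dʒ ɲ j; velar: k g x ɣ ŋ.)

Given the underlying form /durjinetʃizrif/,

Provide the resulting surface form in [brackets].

[durjinetʃizrif]

no segment meets the rule's conditions; no change.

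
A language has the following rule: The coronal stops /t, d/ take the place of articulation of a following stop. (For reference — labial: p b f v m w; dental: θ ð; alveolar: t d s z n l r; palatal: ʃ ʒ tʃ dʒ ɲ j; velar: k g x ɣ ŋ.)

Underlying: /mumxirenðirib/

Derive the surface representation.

no segment meets the rule's conditions; no change.

[mumxirenðirib]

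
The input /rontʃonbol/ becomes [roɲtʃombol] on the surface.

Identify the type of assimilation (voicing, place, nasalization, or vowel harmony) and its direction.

/n/→[ɲ] /n/→[m].
Each target copies a feature from the following segment, so the direction is regressive.

place assimilation, regressive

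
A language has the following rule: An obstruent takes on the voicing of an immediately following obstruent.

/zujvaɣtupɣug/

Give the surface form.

[zujvaxtubɣug]

/ɣ/ before /t/ (voiceless) → [x]
/p/ before /ɣ/ (voiced) → [b]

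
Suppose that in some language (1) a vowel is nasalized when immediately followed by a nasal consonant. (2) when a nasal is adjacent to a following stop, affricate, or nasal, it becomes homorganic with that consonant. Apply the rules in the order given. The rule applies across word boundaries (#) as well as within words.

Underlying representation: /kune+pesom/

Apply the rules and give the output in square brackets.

[kũne+pesõm]

Rule 1: /u/ before nasal /n/ → [ũ]
Rule 1: /o/ before nasal /m/ → [õ]
After rule 1: kũne+pesõm
Rule 2: no segment meets the rule's conditions; no change.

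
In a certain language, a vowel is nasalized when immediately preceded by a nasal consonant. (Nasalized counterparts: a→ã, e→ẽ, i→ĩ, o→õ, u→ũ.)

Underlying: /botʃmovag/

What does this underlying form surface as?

/o/ after nasal /m/ → [õ]

[botʃmõvag]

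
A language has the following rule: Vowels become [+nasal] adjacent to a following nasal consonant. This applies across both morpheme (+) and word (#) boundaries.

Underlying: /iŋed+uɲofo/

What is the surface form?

/i/ before nasal /ŋ/ → [ĩ]
/u/ before nasal /ɲ/ → [ũ]

[ĩŋed+ũɲofo]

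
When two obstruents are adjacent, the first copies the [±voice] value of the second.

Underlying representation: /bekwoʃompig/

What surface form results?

[bekwoʃompig]

no segment meets the rule's conditions; no change.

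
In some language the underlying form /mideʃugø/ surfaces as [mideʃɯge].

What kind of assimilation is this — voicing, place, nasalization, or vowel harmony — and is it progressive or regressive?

vowel harmony, progressive

/u/→[ɯ] /ø/→[e].
Vowels agree with the first vowel, so the harmony is progressive.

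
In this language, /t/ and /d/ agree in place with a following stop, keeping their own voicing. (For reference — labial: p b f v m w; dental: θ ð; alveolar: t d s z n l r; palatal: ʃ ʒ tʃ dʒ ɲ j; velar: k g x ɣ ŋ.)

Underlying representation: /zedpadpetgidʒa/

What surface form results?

[zebpabpekgidʒa]

/d/ before /p/ (labial) → [b]
/d/ before /p/ (labial) → [b]
/t/ before /g/ (velar) → [k]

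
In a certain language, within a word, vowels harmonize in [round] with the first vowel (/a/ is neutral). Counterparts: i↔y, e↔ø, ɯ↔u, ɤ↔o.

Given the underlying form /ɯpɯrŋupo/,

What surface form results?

[ɯpɯrŋɯpɤ]

/u/ harmonizes with /ɯ/ ([-round]) → [ɯ]
/o/ harmonizes with /ɯ/ ([-round]) → [ɤ]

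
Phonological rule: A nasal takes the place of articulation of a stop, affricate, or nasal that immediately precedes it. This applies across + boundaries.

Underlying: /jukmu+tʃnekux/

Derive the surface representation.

/m/ after /k/ (velar) → [ŋ]
/n/ after /tʃ/ (palatal) → [ɲ]

[jukŋu+tʃɲekux]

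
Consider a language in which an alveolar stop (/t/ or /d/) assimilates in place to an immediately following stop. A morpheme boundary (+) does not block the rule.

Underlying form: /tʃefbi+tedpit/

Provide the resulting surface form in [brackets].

[tʃefbi+tebpit]

/d/ before /p/ (labial) → [b]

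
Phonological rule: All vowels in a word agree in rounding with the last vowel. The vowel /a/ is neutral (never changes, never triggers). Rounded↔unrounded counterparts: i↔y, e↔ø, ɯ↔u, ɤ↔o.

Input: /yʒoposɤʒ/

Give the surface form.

[iʒɤpɤsɤʒ]

/y/ harmonizes with /ɤ/ ([-round]) → [i]
/o/ harmonizes with /ɤ/ ([-round]) → [ɤ]
/o/ harmonizes with /ɤ/ ([-round]) → [ɤ]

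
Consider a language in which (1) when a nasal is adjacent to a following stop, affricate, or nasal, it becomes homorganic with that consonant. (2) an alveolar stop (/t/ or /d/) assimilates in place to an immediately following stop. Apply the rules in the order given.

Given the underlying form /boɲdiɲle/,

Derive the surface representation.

Rule 1: /ɲ/ before /d/ (alveolar) → [n]
After rule 1: bondiɲle
Rule 2: no segment meets the rule's conditions; no change.

[bondiɲle]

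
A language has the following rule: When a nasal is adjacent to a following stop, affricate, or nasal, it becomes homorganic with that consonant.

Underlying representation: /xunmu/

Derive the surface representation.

[xummu]

/n/ before /m/ (labial) → [m]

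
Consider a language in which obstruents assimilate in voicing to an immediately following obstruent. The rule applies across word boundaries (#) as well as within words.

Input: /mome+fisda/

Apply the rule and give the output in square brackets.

[mome+fizda]

/s/ before /d/ (voiced) → [z]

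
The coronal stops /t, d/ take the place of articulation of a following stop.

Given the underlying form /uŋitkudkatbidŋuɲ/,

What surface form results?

[uŋikkugkapbidŋuɲ]

/t/ before /k/ (velar) → [k]
/d/ before /k/ (velar) → [g]
/t/ before /b/ (labial) → [p]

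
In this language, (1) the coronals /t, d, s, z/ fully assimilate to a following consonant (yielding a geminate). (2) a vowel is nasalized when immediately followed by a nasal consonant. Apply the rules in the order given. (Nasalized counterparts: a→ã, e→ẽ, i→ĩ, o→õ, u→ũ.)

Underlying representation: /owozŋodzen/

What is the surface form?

Rule 1: /z/ before /ŋ/ → [ŋ] (total assimilation)
Rule 1: /d/ before /z/ → [z] (total assimilation)
After rule 1: owoŋŋozzen
Rule 2: /o/ before nasal /ŋ/ → [õ]
Rule 2: /e/ before nasal /n/ → [ẽ]

[owõŋŋozzẽn]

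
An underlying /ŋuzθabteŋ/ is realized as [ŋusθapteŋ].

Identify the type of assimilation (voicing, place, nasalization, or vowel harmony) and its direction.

voicing assimilation, regressive

/z/→[s] /b/→[p].
Each target copies a feature from the following segment, so the direction is regressive.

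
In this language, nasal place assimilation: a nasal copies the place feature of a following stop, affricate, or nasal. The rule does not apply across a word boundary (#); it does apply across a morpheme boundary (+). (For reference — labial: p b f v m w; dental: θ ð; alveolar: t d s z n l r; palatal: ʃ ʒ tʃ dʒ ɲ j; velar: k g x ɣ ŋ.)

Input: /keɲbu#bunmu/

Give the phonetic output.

/ɲ/ before /b/ (labial) → [m]
/n/ before /m/ (labial) → [m]

[kembu#bummu]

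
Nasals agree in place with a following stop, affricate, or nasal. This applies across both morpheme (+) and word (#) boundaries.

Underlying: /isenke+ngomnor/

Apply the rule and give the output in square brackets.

/n/ before /k/ (velar) → [ŋ]
/n/ before /g/ (velar) → [ŋ]
/m/ before /n/ (alveolar) → [n]

[iseŋke+ŋgonnor]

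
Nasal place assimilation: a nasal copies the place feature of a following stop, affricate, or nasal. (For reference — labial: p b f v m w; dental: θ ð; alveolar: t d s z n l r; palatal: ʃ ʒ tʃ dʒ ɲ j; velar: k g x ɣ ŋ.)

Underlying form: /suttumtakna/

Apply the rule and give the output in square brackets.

[suttuntakna]

/m/ before /t/ (alveolar) → [n]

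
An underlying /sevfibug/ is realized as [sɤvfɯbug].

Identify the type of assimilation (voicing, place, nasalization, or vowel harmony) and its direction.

/e/→[ɤ] /i/→[ɯ].
Vowels agree with the last vowel, so the harmony is regressive.

vowel harmony, regressive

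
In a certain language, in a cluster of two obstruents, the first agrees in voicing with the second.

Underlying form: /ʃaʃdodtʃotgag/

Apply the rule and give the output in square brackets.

/ʃ/ before /d/ (voiced) → [ʒ]
/d/ before /tʃ/ (voiceless) → [t]
/t/ before /g/ (voiced) → [d]

[ʃaʒdottʃodgag]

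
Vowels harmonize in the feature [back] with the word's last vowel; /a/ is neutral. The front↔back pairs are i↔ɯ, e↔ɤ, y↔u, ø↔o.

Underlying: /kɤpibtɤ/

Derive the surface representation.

/i/ harmonizes with /ɤ/ ([+back]) → [ɯ]

[kɤpɯbtɤ]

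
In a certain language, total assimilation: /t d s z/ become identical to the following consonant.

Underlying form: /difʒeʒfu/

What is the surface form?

no segment meets the rule's conditions; no change.

[difʒeʒfu]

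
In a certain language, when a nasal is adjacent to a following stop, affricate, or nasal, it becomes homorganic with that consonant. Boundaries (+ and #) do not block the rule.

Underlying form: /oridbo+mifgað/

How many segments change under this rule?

No segment meets the rule's conditions.

0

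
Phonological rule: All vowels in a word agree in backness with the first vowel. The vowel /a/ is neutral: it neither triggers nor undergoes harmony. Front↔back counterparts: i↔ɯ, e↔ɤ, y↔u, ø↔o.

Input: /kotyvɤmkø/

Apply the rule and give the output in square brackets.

/y/ harmonizes with /o/ ([+back]) → [u]
/ø/ harmonizes with /o/ ([+back]) → [o]

[kotuvɤmko]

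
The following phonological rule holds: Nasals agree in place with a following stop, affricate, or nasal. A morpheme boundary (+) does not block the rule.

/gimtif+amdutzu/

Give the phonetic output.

/m/ before /t/ (alveolar) → [n]
/m/ before /d/ (alveolar) → [n]

[gintif+andutzu]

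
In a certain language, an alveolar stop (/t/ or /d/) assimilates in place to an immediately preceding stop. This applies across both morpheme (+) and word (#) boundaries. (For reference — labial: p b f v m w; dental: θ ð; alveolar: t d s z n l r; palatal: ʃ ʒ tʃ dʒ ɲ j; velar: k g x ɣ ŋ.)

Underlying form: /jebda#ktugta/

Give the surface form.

[jebba#kkugka]

/d/ after /b/ (labial) → [b]
/t/ after /k/ (velar) → [k]
/t/ after /g/ (velar) → [k]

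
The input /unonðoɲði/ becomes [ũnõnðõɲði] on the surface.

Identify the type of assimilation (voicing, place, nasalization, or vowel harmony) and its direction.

nasalization, regressive

/u/→[ũ] /o/→[õ] /o/→[õ].
Each target copies a feature from the following segment, so the direction is regressive.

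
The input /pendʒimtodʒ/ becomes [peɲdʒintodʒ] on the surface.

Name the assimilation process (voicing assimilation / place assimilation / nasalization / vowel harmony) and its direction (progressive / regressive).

place assimilation, regressive

/n/→[ɲ] /m/→[n].
Each target copies a feature from the following segment, so the direction is regressive.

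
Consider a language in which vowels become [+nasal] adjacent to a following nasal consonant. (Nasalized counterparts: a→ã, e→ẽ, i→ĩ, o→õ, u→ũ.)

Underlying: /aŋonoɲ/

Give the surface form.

/a/ before nasal /ŋ/ → [ã]
/o/ before nasal /n/ → [õ]
/o/ before nasal /ɲ/ → [õ]

[ãŋõnõɲ]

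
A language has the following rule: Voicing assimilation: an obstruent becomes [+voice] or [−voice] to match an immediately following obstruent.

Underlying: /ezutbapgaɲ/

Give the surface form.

[ezudbabgaɲ]

/t/ before /b/ (voiced) → [d]
/p/ before /g/ (voiced) → [b]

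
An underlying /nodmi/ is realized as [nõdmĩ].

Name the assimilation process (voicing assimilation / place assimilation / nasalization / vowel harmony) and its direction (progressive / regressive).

nasalization, progressive

/o/→[õ] /i/→[ĩ].
Each target copies a feature from the preceding segment, so the direction is progressive.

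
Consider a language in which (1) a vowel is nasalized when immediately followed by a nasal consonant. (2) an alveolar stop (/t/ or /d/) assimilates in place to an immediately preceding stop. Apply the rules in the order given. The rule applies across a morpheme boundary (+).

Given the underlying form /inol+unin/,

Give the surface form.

Rule 1: /i/ before nasal /n/ → [ĩ]
Rule 1: /u/ before nasal /n/ → [ũ]
Rule 1: /i/ before nasal /n/ → [ĩ]
After rule 1: ĩnol+ũnĩn
Rule 2: no segment meets the rule's conditions; no change.

[ĩnol+ũnĩn]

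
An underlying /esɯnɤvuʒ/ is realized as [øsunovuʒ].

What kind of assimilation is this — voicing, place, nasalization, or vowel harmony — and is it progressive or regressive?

vowel harmony, regressive

/e/→[ø] /ɯ/→[u] /ɤ/→[o].
Vowels agree with the last vowel, so the harmony is regressive.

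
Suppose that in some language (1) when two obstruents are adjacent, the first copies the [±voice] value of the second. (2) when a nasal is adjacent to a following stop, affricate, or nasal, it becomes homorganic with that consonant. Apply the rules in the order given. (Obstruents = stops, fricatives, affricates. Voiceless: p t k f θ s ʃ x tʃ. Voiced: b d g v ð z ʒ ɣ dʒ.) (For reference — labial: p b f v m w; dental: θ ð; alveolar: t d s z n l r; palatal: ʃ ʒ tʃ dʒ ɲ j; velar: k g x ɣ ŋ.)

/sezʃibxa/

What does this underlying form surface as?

[sesʃipxa]

Rule 1: /z/ before /ʃ/ (voiceless) → [s]
Rule 1: /b/ before /x/ (voiceless) → [p]
After rule 1: sesʃipxa
Rule 2: no segment meets the rule's conditions; no change.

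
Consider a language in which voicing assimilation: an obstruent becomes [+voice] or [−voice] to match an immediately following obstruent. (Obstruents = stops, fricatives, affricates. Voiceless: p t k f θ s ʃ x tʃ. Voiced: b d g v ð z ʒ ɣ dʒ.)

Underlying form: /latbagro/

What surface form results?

/t/ before /b/ (voiced) → [d]

[ladbagro]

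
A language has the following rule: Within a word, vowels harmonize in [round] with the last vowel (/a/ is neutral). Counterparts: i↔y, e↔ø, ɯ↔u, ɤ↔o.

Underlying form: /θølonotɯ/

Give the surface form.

/ø/ harmonizes with /ɯ/ ([-round]) → [e]
/o/ harmonizes with /ɯ/ ([-round]) → [ɤ]
/o/ harmonizes with /ɯ/ ([-round]) → [ɤ]

[θelɤnɤtɯ]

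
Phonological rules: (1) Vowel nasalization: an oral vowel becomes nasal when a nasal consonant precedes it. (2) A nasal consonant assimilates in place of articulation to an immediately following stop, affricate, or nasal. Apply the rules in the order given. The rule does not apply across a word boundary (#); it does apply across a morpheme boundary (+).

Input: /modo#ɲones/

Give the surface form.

[mõdo#ɲõnẽs]

Rule 1: /o/ after nasal /m/ → [õ]
Rule 1: /o/ after nasal /ɲ/ → [õ]
Rule 1: /e/ after nasal /n/ → [ẽ]
After rule 1: mõdo#ɲõnẽs
Rule 2: no segment meets the rule's conditions; no change.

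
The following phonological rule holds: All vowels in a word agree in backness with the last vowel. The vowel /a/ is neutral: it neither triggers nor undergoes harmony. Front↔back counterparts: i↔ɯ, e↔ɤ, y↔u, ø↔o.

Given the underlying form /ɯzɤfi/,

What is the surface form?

[izefi]

/ɯ/ harmonizes with /i/ ([-back]) → [i]
/ɤ/ harmonizes with /i/ ([-back]) → [e]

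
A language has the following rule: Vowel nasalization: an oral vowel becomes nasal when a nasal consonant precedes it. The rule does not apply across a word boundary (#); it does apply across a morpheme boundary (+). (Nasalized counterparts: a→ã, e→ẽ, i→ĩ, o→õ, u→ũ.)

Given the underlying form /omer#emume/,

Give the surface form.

[omẽr#emũmẽ]

/e/ after nasal /m/ → [ẽ]
/u/ after nasal /m/ → [ũ]
/e/ after nasal /m/ → [ẽ]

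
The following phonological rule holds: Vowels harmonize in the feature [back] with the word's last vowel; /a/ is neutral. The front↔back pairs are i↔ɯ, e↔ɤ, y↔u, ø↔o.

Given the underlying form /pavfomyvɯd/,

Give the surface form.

/y/ harmonizes with /ɯ/ ([+back]) → [u]

[pavfomuvɯd]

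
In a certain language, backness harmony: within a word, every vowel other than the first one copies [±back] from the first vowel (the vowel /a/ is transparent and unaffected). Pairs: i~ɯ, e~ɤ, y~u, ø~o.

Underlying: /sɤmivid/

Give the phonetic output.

/i/ harmonizes with /ɤ/ ([+back]) → [ɯ]
/i/ harmonizes with /ɤ/ ([+back]) → [ɯ]

[sɤmɯvɯd]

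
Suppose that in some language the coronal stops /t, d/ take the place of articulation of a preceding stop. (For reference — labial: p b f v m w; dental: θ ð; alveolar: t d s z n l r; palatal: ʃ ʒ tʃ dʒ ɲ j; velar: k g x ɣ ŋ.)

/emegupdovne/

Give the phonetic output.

/d/ after /p/ (labial) → [b]

[emegupbovne]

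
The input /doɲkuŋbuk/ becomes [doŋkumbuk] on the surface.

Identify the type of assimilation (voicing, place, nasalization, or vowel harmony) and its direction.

place assimilation, regressive

/ɲ/→[ŋ] /ŋ/→[m].
Each target copies a feature from the following segment, so the direction is regressive.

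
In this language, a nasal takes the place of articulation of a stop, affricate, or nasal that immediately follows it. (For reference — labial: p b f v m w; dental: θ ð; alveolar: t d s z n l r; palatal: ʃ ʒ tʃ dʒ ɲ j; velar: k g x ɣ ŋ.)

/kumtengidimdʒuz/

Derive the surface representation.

[kunteŋgidiɲdʒuz]

/m/ before /t/ (alveolar) → [n]
/n/ before /g/ (velar) → [ŋ]
/m/ before /dʒ/ (palatal) → [ɲ]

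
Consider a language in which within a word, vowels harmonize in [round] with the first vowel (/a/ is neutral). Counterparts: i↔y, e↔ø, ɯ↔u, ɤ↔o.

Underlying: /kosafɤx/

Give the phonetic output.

[kosafox]

/ɤ/ harmonizes with /o/ ([+round]) → [o]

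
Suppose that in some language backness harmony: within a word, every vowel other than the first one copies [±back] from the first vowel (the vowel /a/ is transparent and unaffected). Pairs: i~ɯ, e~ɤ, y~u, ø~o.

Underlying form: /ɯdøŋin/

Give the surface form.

[ɯdoŋɯn]

/ø/ harmonizes with /ɯ/ ([+back]) → [o]
/i/ harmonizes with /ɯ/ ([+back]) → [ɯ]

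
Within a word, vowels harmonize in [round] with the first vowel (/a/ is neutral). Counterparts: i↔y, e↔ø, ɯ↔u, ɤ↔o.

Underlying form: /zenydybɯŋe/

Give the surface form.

[zenidibɯŋe]

/y/ harmonizes with /e/ ([-round]) → [i]
/y/ harmonizes with /e/ ([-round]) → [i]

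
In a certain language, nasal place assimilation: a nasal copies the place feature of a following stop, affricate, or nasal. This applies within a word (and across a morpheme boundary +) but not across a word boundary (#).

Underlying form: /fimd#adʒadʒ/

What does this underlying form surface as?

/m/ before /d/ (alveolar) → [n]

[find#adʒadʒ]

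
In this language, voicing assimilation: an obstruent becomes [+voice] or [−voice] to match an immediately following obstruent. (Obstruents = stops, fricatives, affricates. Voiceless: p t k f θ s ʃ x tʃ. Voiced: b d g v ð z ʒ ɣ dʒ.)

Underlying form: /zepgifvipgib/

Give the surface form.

/p/ before /g/ (voiced) → [b]
/f/ before /v/ (voiced) → [v]
/p/ before /g/ (voiced) → [b]

[zebgivvibgib]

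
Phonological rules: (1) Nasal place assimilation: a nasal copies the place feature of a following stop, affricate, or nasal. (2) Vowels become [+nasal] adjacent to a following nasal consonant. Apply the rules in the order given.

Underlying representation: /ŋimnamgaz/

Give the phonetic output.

Rule 1: /m/ before /n/ (alveolar) → [n]
Rule 1: /m/ before /g/ (velar) → [ŋ]
After rule 1: ŋinnaŋgaz
Rule 2: /i/ before nasal /n/ → [ĩ]
Rule 2: /a/ before nasal /ŋ/ → [ã]

[ŋĩnnãŋgaz]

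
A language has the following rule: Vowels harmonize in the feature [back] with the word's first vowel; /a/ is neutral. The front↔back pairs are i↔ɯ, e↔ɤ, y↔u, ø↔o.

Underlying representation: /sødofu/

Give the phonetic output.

/o/ harmonizes with /ø/ ([-back]) → [ø]
/u/ harmonizes with /ø/ ([-back]) → [y]

[sødøfy]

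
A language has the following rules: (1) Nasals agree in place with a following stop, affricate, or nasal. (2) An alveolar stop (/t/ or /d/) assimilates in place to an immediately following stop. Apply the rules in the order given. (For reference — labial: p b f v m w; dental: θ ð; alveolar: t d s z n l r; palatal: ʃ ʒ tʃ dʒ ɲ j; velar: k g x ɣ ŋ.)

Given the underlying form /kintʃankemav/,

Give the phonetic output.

[kiɲtʃaŋkemav]

Rule 1: /n/ before /tʃ/ (palatal) → [ɲ]
Rule 1: /n/ before /k/ (velar) → [ŋ]
After rule 1: kiɲtʃaŋkemav
Rule 2: no segment meets the rule's conditions; no change.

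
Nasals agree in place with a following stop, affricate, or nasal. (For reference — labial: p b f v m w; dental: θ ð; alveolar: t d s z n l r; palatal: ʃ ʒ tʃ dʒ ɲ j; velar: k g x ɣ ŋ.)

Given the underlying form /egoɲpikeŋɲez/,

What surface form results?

/ɲ/ before /p/ (labial) → [m]
/ŋ/ before /ɲ/ (palatal) → [ɲ]

[egompikeɲɲez]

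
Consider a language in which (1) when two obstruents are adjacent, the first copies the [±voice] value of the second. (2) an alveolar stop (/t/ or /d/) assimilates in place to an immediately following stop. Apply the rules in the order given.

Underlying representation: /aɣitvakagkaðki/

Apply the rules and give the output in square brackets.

[aɣidvakakkaθki]

Rule 1: /t/ before /v/ (voiced) → [d]
Rule 1: /g/ before /k/ (voiceless) → [k]
Rule 1: /ð/ before /k/ (voiceless) → [θ]
After rule 1: aɣidvakakkaθki
Rule 2: no segment meets the rule's conditions; no change.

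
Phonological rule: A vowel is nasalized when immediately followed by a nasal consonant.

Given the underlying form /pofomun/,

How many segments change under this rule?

2

/o/ before nasal /m/ → [õ]
/u/ before nasal /n/ → [ũ]
2 segments change.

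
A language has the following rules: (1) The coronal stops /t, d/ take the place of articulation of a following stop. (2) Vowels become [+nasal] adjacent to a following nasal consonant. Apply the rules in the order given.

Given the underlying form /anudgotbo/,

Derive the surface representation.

Rule 1: /d/ before /g/ (velar) → [g]
Rule 1: /t/ before /b/ (labial) → [p]
After rule 1: anuggopbo
Rule 2: /a/ before nasal /n/ → [ã]

[ãnuggopbo]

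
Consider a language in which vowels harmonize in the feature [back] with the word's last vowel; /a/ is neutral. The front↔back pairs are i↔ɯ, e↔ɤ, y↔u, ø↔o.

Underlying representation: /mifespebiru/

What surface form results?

/i/ harmonizes with /u/ ([+back]) → [ɯ]
/e/ harmonizes with /u/ ([+back]) → [ɤ]
/e/ harmonizes with /u/ ([+back]) → [ɤ]
/i/ harmonizes with /u/ ([+back]) → [ɯ]

[mɯfɤspɤbɯru]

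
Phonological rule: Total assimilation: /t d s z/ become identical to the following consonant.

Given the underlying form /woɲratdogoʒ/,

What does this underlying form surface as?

/t/ before /d/ → [d] (total assimilation)

[woɲraddogoʒ]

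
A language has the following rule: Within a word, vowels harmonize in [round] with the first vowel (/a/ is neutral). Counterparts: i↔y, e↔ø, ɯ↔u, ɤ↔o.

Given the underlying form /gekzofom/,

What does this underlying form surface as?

/o/ harmonizes with /e/ ([-round]) → [ɤ]
/o/ harmonizes with /e/ ([-round]) → [ɤ]

[gekzɤfɤm]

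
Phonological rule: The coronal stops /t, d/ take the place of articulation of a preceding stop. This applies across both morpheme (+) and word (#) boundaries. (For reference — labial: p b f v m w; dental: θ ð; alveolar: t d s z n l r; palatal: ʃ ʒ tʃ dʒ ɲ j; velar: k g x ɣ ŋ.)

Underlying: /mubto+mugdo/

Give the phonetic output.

/t/ after /b/ (labial) → [p]
/d/ after /g/ (velar) → [g]

[mubpo+muggo]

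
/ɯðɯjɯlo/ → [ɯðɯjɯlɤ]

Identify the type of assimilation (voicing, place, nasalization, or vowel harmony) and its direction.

/o/→[ɤ].
Vowels agree with the first vowel, so the harmony is progressive.

vowel harmony, progressive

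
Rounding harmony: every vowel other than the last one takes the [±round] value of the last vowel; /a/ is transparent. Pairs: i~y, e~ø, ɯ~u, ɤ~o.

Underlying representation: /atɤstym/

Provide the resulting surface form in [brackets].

/ɤ/ harmonizes with /y/ ([+round]) → [o]

[atostym]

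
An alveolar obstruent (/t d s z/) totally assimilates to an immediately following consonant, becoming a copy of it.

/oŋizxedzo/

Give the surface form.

/z/ before /x/ → [x] (total assimilation)
/d/ before /z/ → [z] (total assimilation)

[oŋixxezzo]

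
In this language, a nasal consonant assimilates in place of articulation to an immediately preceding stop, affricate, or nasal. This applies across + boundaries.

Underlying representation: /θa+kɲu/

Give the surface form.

/ɲ/ after /k/ (velar) → [ŋ]

[θa+kŋu]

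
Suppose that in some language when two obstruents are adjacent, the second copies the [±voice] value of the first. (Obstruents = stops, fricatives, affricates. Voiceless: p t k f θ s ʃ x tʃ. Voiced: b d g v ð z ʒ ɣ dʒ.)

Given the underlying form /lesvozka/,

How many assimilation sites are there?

/v/ after /s/ (voiceless) → [f]
/k/ after /z/ (voiced) → [g]
2 segments change.

2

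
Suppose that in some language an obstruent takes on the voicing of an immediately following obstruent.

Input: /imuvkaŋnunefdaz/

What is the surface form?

/v/ before /k/ (voiceless) → [f]
/f/ before /d/ (voiced) → [v]

[imufkaŋnunevdaz]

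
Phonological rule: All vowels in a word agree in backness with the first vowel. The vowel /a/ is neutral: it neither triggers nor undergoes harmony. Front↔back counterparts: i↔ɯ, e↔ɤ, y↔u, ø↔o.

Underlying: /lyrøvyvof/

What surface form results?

/o/ harmonizes with /y/ ([-back]) → [ø]

[lyrøvyvøf]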